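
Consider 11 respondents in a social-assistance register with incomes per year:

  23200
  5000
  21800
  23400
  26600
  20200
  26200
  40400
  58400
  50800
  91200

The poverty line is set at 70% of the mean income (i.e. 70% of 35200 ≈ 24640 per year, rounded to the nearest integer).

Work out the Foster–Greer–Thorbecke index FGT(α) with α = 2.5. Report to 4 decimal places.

0.0534

Below the line: 5000, 20200, 21800, 23200, 23400 (q = 5 of N = 11).
Shortfall ratios: (24640−5000)/24640 = 0.7971; (24640−20200)/24640 = 0.1802; (24640−21800)/24640 = 0.1153; (24640−23200)/24640 = 0.0584; (24640−23400)/24640 = 0.0503.
Raised to α = 2.5: 0.56722; 0.01378; 0.00451; 0.00083; 0.00057.
Sum = 0.586908; FGT(2.5) = 0.586908 / 11 = 0.0534.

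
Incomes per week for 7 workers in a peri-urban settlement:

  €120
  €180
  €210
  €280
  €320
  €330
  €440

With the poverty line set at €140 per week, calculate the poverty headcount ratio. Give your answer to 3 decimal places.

1 of the 7 workers have income below €140.
H = 1/7 = 0.143.

0.143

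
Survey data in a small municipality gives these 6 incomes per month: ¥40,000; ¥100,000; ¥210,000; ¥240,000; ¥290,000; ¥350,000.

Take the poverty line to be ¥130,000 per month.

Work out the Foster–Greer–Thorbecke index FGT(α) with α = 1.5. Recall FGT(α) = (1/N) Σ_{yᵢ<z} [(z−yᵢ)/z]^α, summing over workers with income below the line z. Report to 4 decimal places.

0.1145

Incomes under z: ¥40,000, ¥100,000 (q = 2 of N = 6).
Normalized shortfalls: (130000−40000)/130000 = 0.6923; (130000−100000)/130000 = 0.2308.
Raised to α = 1.5: 0.57603; 0.11086.
Sum = 0.686893; FGT(1.5) = 0.686893 / 6 = 0.1145.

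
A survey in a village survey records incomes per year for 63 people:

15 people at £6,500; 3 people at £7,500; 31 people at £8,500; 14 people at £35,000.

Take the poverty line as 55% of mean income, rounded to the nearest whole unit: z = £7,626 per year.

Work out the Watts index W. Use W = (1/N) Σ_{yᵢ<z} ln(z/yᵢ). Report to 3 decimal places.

Incomes under z: 15×£6,500, 3×£7,500 (q = 18 of N = 63).
Log gaps: ln(7626/6500) = 0.1598 (×15); ln(7626/7500) = 0.0167 (×3).
W = 2.446401 / 63 = 0.039.

0.039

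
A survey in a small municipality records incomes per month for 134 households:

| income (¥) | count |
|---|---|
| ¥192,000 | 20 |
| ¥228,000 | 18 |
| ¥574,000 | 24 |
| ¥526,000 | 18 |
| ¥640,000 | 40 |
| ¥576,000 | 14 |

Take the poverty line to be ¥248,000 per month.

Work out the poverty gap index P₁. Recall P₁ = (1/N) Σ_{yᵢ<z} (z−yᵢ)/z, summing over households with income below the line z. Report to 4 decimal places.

0.0445

Below z: 20×¥192,000, 18×¥228,000 (q = 38 of N = 134).
Shortfall ratios: (248000−192000)/248000 = 0.2258 (×20); (248000−228000)/248000 = 0.0806 (×18).
Σ = 5.967742. Dividing by the full population N = 134 gives P₁ = 0.0445.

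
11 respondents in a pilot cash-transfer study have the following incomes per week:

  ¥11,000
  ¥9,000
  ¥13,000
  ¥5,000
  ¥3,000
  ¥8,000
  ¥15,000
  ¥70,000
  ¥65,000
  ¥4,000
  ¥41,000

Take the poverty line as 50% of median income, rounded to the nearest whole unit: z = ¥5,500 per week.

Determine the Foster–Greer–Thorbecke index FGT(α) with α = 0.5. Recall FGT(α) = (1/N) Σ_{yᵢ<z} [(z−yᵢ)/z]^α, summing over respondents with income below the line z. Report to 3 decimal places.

0.136

Poor units: ¥3,000, ¥4,000, ¥5,000 (q = 3 of N = 11).
Shortfall ratios: (5500−3000)/5500 = 0.4545; (5500−4000)/5500 = 0.2727; (5500−5000)/5500 = 0.0909.
Raised to α = 0.5: 0.67420; 0.52223; 0.30151.
Sum = 1.497944; FGT(0.5) = 1.497944 / 11 = 0.136.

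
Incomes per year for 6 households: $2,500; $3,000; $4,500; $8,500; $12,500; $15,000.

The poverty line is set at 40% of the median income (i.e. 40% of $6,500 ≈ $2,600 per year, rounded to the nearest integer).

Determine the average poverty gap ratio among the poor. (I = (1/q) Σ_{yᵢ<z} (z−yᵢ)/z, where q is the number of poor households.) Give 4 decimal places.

Incomes under z: $2,500 (q = 1 of N = 6).
Shortfall ratios (z−y)/z: 0.0385; sum = 0.038462.
The income-gap ratio divides by q (the poor only): 0.038462 / 1 = 0.0385.

0.0385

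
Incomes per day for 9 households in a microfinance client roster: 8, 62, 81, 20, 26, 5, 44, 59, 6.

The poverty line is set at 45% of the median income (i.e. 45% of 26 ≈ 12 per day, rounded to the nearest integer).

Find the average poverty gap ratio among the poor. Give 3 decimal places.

Below the line: 5, 6, 8 (q = 3 of N = 9).
Shortfall ratios (z−y)/z: 0.5833, 0.5000, 0.3333; sum = 1.416667.
The income-gap ratio divides by q (the poor only): 1.416667 / 3 = 0.472.

0.472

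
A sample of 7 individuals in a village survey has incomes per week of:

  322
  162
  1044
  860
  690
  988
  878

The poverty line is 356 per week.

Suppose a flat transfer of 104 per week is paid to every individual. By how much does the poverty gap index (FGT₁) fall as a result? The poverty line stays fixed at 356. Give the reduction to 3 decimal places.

0.055

Before: below the line — 162, 322; poverty gap index (FGT₁) = 0.09149.
After the 104 transfer: below the line — 266; poverty gap index (FGT₁) = 0.03612.
Reduction = 0.09149 − 0.03612 = 0.055.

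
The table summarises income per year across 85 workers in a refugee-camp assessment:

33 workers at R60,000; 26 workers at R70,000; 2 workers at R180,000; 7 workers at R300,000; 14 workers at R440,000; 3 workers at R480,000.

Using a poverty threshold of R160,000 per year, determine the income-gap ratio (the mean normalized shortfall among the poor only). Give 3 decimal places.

0.597

Below the line: 33×R60,000, 26×R70,000 (q = 59 of N = 85).
Relative gaps: 0.6250 (×33), 0.5625 (×26); sum = 35.250000.
I averages over the q = 59 poor units only: 35.250000 / 59 = 0.597.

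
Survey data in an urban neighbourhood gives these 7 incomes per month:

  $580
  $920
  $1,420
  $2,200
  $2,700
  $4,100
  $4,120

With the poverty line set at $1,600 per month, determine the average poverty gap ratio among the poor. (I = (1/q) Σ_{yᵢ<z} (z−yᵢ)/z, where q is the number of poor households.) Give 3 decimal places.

0.392

Below z: $580, $920, $1,420 (q = 3 of N = 7).
Shortfall ratios (z−y)/z: 0.6375, 0.4250, 0.1125; sum = 1.175000.
The income-gap ratio divides by q (the poor only): 1.175000 / 3 = 0.392.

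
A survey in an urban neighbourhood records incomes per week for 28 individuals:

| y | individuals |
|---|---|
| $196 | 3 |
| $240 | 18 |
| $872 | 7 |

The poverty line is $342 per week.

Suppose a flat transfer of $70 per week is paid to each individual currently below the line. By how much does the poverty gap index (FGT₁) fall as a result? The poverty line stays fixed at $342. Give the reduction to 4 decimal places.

0.1535

Before: below the line — 3×$196, 18×$240; poverty gap index (FGT₁) = 0.237469.
After the $70 transfer: below the line — 3×$266, 18×$310; poverty gap index (FGT₁) = 0.083960.
Reduction = 0.237469 − 0.083960 = 0.1535.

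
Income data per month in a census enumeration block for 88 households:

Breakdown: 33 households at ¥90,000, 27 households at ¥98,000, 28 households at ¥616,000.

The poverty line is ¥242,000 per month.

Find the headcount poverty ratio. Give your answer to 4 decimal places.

60 of the 88 households have income below ¥242,000.
H = 60/88 = 0.6818.

0.6818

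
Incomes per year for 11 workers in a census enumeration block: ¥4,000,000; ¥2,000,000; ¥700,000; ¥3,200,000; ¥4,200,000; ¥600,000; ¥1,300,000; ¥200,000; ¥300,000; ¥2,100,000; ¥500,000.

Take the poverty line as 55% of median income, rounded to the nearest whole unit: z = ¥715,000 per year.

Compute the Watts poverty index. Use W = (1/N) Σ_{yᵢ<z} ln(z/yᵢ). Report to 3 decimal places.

Below the line: ¥200,000, ¥300,000, ¥500,000, ¥600,000, ¥700,000 (q = 5 of N = 11).
ln(z/y) terms: ln(715000/200000) = 1.2740; ln(715000/300000) = 0.8685; ln(715000/500000) = 0.3577; ln(715000/600000) = 0.1754; ln(715000/700000) = 0.0212.
W = 2.696695 / 11 = 0.245.

0.245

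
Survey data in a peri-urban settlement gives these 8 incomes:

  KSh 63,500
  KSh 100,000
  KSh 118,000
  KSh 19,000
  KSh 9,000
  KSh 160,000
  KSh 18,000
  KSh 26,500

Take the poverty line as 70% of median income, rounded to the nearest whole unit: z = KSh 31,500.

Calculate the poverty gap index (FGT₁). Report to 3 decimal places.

Below z: KSh 9,000, KSh 18,000, KSh 19,000, KSh 26,500 (q = 4 of N = 8).
Shortfall ratios: (31500−9000)/31500 = 0.7143; (31500−18000)/31500 = 0.4286; (31500−19000)/31500 = 0.3968; (31500−26500)/31500 = 0.1587.
Sum of shortfalls = 1.698413; P₁ averages over all N: 1.698413 / 8 = 0.212.

0.212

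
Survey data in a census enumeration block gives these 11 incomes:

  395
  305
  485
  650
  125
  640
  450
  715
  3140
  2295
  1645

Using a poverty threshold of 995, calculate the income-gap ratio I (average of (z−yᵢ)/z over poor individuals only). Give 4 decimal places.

0.5270

Below z: 125, 305, 395, 450, 485, 640, 650, 715 (q = 8 of N = 11).
Relative gaps: 0.8744, 0.6935, 0.6030, 0.5477, 0.5126, 0.3568, 0.3467, 0.2814; sum = 4.216080.
The income-gap ratio divides by q (the poor only): 4.216080 / 8 = 0.5270.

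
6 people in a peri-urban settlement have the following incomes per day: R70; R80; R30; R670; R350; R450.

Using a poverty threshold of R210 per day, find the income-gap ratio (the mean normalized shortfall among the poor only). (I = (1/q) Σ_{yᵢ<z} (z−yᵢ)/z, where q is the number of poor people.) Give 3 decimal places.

0.714

Below z: R30, R70, R80 (q = 3 of N = 6).
Shortfall ratios (z−y)/z: 0.8571, 0.6667, 0.6190; sum = 2.142857.
The income-gap ratio divides by q (the poor only): 2.142857 / 3 = 0.714.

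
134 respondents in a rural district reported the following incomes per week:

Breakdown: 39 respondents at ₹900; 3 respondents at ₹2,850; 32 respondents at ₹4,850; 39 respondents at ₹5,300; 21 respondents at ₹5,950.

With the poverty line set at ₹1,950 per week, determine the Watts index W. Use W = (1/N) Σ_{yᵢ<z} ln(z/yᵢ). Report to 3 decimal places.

Below the line: 39×₹900 (q = 39 of N = 134).
Log shortfalls: ln(1950/900) = 0.7732 (×39).
W = 30.154406 / 134 = 0.225.

0.225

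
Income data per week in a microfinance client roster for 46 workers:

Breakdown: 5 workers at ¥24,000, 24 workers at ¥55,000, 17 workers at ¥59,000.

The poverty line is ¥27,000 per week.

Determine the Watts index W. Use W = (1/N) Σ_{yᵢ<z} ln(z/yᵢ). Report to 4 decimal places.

Incomes under z: 5×¥24,000 (q = 5 of N = 46).
Log gaps: ln(27000/24000) = 0.1178 (×5).
W = 0.588915 / 46 = 0.0128.

0.0128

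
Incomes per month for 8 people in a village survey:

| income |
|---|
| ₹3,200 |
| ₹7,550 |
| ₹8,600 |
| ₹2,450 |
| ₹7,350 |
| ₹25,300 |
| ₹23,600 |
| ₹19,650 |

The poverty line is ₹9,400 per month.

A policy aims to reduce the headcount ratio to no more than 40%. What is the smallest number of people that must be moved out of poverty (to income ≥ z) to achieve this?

2

5 of the 8 people are poor, so H = 5/8 = 0.625.
A headcount ratio of at most 40% allows at most ⌊0.40 × 8⌋ = 3 poor people.
So at least 5 − 3 = 2 must be lifted.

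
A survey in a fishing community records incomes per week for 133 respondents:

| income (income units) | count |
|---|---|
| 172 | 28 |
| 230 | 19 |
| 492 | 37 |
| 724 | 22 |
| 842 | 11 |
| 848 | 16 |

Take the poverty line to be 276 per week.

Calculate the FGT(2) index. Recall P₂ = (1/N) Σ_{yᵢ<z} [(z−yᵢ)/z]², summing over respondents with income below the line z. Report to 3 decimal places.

Incomes under z: 28×172, 19×230 (q = 47 of N = 133).
Normalized shortfalls: (276−172)/276 = 0.3768 (×28); (276−230)/276 = 0.1667 (×19).
Squared: 0.1420 (×28); 0.0278 (×19).
Sum = 4.503413; P₂ = 4.503413 / 133 = 0.034.

0.034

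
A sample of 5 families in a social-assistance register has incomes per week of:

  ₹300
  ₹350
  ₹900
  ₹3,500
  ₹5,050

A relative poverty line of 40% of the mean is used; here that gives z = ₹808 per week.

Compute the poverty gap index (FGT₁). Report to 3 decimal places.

0.239

Incomes under z: ₹300, ₹350 (q = 2 of N = 5).
Gap ratios (z−y)/z: (808−300)/808 = 0.6287; (808−350)/808 = 0.5668.
Sum of shortfalls = 1.195545; P₁ averages over all N: 1.195545 / 5 = 0.239.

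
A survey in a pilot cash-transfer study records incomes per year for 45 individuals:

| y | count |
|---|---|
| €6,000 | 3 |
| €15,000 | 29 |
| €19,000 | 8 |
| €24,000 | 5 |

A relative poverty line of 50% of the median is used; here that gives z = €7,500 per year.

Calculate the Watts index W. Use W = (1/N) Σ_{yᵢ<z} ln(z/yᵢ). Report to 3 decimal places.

Incomes under z: 3×€6,000 (q = 3 of N = 45).
ln(z/y) terms: ln(7500/6000) = 0.2231 (×3).
W = 0.669431 / 45 = 0.015.

0.015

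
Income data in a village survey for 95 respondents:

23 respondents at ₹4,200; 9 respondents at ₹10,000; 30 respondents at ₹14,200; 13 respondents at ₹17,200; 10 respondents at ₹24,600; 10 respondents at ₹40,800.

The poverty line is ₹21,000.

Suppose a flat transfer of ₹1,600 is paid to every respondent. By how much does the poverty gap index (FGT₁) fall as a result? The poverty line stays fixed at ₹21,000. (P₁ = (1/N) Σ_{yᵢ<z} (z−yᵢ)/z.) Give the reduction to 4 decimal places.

Before: below the line — 23×₹4,200, 9×₹10,000, 30×₹14,200, 13×₹17,200; poverty gap index (FGT₁) = 0.370326.
After the ₹1,600 transfer: below the line — 23×₹5,800, 9×₹11,600, 30×₹15,800, 13×₹18,800; poverty gap index (FGT₁) = 0.310175.
Reduction = 0.370326 − 0.310175 = 0.0602.

0.0602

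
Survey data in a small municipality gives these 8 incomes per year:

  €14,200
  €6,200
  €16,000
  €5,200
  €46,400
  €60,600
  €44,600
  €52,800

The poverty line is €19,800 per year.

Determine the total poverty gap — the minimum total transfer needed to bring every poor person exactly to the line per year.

Incomes under z: €5,200, €6,200, €14,200, €16,000 (q = 4 of N = 8).
Individual gaps: 19800−5200 = 14600; 19800−6200 = 13600; 19800−14200 = 5600; 19800−16000 = 3800.
Aggregate gap = €37,600.

€37,600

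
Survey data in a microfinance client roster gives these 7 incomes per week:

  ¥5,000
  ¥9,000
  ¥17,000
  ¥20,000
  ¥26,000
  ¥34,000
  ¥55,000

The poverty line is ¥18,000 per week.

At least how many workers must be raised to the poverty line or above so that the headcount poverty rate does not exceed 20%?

2

Currently q = 3 of N = 7 are below the line (H = 0.429).
A headcount ratio of at most 20% allows at most ⌊0.20 × 7⌋ = 1 poor workers.
So at least 3 − 1 = 2 must be lifted.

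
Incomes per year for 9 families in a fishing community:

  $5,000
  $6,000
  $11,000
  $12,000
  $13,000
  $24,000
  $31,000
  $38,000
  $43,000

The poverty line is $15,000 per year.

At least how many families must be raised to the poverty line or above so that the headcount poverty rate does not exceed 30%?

3

5 of the 9 families are poor, so H = 5/9 = 0.556.
A headcount ratio of at most 30% allows at most ⌊0.30 × 9⌋ = 2 poor families.
So at least 5 − 2 = 3 must be lifted.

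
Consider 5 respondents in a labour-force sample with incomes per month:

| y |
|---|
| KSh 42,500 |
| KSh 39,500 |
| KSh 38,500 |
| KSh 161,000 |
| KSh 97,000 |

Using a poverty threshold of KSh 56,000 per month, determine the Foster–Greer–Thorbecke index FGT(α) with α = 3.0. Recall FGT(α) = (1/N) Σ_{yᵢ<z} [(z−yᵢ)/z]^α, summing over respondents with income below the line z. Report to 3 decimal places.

0.014

Below the line: KSh 38,500, KSh 39,500, KSh 42,500 (q = 3 of N = 5).
Relative gaps: (56000−38500)/56000 = 0.3125; (56000−39500)/56000 = 0.2946; (56000−42500)/56000 = 0.2411.
Raised to α = 3.0: 0.03052; 0.02558; 0.01401.
Sum = 0.070107; FGT(3.0) = 0.070107 / 5 = 0.014.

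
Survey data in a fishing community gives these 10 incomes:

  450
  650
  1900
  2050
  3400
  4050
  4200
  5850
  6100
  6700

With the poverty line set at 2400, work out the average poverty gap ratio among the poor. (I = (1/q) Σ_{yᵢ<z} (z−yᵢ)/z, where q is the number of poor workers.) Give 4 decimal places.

0.4740

Below the line: 450, 650, 1900, 2050 (q = 4 of N = 10).
Shortfall ratios (z−y)/z: 0.8125, 0.7292, 0.2083, 0.1458; sum = 1.895833.
The income-gap ratio divides by q (the poor only): 1.895833 / 4 = 0.4740.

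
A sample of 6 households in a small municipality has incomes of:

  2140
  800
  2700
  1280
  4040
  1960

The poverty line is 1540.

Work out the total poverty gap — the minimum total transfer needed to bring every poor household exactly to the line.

1000

Below the line: 800, 1280 (q = 2 of N = 6).
Individual gaps: 1540−800 = 740; 1540−1280 = 260.
Aggregate gap = 1000.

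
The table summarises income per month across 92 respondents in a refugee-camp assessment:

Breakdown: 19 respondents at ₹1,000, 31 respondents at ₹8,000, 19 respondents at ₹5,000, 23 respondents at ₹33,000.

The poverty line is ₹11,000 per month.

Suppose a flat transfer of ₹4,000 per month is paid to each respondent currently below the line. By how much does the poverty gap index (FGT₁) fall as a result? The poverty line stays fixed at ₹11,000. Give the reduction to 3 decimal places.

Before: below the line — 19×₹1,000, 19×₹5,000, 31×₹8,000; poverty gap index (FGT₁) = 0.39229.
After the ₹4,000 transfer: below the line — 19×₹5,000, 19×₹9,000; poverty gap index (FGT₁) = 0.15020.
Reduction = 0.39229 − 0.15020 = 0.242.

0.242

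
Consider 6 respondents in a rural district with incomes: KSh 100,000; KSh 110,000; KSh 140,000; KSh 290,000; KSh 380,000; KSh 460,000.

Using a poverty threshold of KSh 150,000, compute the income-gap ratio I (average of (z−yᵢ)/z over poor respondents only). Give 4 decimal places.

Below z: KSh 100,000, KSh 110,000, KSh 140,000 (q = 3 of N = 6).
Relative gaps: 0.3333, 0.2667, 0.0667; sum = 0.666667.
The income-gap ratio divides by q (the poor only): 0.666667 / 3 = 0.2222.

0.2222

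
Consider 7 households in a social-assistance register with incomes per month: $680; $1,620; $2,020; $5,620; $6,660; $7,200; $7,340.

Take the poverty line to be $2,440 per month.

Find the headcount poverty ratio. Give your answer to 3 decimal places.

0.429

3 of the 7 households have income below $2,440.
H = 3/7 = 0.429.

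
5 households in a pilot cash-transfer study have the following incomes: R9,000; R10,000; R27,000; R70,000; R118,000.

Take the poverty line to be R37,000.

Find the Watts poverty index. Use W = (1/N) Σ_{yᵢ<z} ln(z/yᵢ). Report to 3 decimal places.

Poor units: R9,000, R10,000, R27,000 (q = 3 of N = 5).
Log gaps: ln(37000/9000) = 1.4137; ln(37000/10000) = 1.3083; ln(37000/27000) = 0.3151.
W = 3.037107 / 5 = 0.607.

0.607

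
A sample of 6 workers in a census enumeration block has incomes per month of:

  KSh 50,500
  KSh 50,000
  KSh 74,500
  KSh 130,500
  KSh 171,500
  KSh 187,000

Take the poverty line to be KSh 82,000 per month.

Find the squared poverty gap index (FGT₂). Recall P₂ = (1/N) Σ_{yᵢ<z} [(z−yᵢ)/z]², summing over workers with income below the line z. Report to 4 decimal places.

Incomes under z: KSh 50,000, KSh 50,500, KSh 74,500 (q = 3 of N = 6).
Relative gaps: (82000−50000)/82000 = 0.3902; (82000−50500)/82000 = 0.3841; (82000−74500)/82000 = 0.0915.
Squared: 0.1523; 0.1476; 0.0084.
Sum = 0.308224; P₂ = 0.308224 / 6 = 0.0514.

0.0514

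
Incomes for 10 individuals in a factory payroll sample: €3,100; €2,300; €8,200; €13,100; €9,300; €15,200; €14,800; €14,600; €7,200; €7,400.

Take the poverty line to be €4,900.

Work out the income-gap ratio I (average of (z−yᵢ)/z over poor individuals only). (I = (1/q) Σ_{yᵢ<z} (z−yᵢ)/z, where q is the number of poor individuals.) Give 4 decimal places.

Below the line: €2,300, €3,100 (q = 2 of N = 10).
Shortfall ratios (z−y)/z: 0.5306, 0.3673; sum = 0.897959.
The income-gap ratio divides by q (the poor only): 0.897959 / 2 = 0.4490.

0.4490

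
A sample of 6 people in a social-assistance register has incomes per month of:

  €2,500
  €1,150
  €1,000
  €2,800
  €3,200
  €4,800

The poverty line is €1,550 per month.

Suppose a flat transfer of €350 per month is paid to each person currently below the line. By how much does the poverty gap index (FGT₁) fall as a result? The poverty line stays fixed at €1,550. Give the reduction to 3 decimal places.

0.075

Before: below the line — €1,000, €1,150; poverty gap index (FGT₁) = 0.10215.
After the €350 transfer: below the line — €1,350, €1,500; poverty gap index (FGT₁) = 0.02688.
Reduction = 0.10215 − 0.02688 = 0.075.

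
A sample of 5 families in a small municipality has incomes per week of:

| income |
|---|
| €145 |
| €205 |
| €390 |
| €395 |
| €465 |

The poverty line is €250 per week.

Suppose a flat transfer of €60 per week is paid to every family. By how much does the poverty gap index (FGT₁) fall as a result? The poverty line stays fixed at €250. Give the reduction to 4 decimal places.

Before: below the line — €145, €205; poverty gap index (FGT₁) = 0.120000.
After the €60 transfer: below the line — €205; poverty gap index (FGT₁) = 0.036000.
Reduction = 0.120000 − 0.036000 = 0.0840.

0.0840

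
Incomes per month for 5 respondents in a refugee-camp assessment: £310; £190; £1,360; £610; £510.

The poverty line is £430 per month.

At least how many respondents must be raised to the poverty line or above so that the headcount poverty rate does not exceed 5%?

2 of the 5 respondents are poor, so H = 2/5 = 0.400.
A headcount ratio of at most 5% allows at most ⌊0.05 × 5⌋ = 0 poor respondents.
So at least 2 − 0 = 2 must be lifted.

2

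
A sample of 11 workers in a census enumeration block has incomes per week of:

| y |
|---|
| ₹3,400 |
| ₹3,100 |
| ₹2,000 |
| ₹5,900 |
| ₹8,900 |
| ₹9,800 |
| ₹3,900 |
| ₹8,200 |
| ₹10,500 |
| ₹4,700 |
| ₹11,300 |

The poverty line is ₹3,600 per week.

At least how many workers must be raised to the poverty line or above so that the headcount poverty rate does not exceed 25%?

3 of the 11 workers are poor, so H = 3/11 = 0.273.
A headcount ratio of at most 25% allows at most ⌊0.25 × 11⌋ = 2 poor workers.
So at least 3 − 2 = 1 must be lifted.

1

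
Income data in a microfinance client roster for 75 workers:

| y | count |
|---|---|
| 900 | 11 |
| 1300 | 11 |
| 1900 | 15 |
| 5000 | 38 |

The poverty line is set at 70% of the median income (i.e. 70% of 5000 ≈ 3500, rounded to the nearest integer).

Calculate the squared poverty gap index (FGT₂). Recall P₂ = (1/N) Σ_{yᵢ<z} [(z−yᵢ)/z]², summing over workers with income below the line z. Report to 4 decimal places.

0.1807

Below z: 11×900, 11×1300, 15×1900 (q = 37 of N = 75).
Gap ratios (z−y)/z: (3500−900)/3500 = 0.7429 (×11); (3500−1300)/3500 = 0.6286 (×11); (3500−1900)/3500 = 0.4571 (×15).
Squared: 0.5518 (×11); 0.3951 (×11); 0.2090 (×15).
Sum = 13.551020; P₂ = 13.551020 / 75 = 0.1807.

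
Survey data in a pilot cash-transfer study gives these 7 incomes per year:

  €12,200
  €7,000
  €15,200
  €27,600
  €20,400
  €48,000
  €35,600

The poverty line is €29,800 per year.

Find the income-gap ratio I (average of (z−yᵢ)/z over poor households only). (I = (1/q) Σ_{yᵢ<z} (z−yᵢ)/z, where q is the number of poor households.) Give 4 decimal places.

0.4470

Poor units: €7,000, €12,200, €15,200, €20,400, €27,600 (q = 5 of N = 7).
Shortfall ratios (z−y)/z: 0.7651, 0.5906, 0.4899, 0.3154, 0.0738; sum = 2.234899.
The income-gap ratio divides by q (the poor only): 2.234899 / 5 = 0.4470.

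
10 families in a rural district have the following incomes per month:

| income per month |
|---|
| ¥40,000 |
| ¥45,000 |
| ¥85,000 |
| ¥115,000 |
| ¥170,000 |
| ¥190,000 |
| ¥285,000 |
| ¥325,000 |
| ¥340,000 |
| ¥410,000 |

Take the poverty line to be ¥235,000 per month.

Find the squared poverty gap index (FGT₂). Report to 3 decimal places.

Incomes under z: ¥40,000, ¥45,000, ¥85,000, ¥115,000, ¥170,000, ¥190,000 (q = 6 of N = 10).
Shortfall ratios: (235000−40000)/235000 = 0.8298; (235000−45000)/235000 = 0.8085; (235000−85000)/235000 = 0.6383; (235000−115000)/235000 = 0.5106; (235000−170000)/235000 = 0.2766; (235000−190000)/235000 = 0.1915.
Squared: 0.6885; 0.6537; 0.4074; 0.2608; 0.0765; 0.0367.
Sum = 2.123585; P₂ = 2.123585 / 10 = 0.212.

0.212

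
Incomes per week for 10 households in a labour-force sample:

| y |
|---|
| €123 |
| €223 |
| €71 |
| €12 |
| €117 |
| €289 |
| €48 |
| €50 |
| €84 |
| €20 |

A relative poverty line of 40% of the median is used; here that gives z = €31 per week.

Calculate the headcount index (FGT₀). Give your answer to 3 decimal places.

0.200

2 of the 10 households have income below €31.
H = 2/10 = 0.200.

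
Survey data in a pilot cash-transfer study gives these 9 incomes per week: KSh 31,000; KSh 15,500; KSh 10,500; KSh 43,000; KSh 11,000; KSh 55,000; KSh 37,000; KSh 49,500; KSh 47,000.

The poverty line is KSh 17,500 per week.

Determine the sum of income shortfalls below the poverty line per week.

KSh 15,500

Below the line: KSh 10,500, KSh 11,000, KSh 15,500 (q = 3 of N = 9).
Individual gaps: 17500−10500 = 7000; 17500−11000 = 6500; 17500−15500 = 2000.
Aggregate gap = KSh 15,500.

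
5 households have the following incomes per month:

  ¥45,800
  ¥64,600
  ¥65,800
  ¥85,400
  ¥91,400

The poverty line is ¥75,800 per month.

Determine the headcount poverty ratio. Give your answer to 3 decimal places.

0.600

3 of the 5 households have income below ¥75,800.
H = 3/5 = 0.600.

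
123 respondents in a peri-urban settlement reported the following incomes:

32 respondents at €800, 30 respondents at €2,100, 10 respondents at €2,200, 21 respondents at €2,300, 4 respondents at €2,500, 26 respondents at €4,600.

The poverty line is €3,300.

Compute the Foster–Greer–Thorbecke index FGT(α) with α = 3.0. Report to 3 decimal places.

0.133

Poor units: 32×€800, 30×€2,100, 10×€2,200, 21×€2,300, 4×€2,500 (q = 97 of N = 123).
Gap ratios (z−y)/z: (3300−800)/3300 = 0.7576 (×32); (3300−2100)/3300 = 0.3636 (×30); (3300−2200)/3300 = 0.3333 (×10); (3300−2300)/3300 = 0.3030 (×21); (3300−2500)/3300 = 0.2424 (×4).
Raised to α = 3.0: 0.43479 (×32); 0.04808 (×30); 0.03704 (×10); 0.02783 (×21); 0.01425 (×4).
Sum = 16.367476; FGT(3.0) = 16.367476 / 123 = 0.133.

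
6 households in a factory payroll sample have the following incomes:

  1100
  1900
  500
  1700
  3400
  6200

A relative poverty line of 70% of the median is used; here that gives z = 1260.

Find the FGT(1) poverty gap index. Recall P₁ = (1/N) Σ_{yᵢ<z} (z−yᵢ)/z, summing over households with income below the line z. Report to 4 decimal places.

Below z: 500, 1100 (q = 2 of N = 6).
Gap ratios (z−y)/z: (1260−500)/1260 = 0.6032; (1260−1100)/1260 = 0.1270.
Sum of shortfalls = 0.730159; P₁ averages over all N: 0.730159 / 6 = 0.1217.

0.1217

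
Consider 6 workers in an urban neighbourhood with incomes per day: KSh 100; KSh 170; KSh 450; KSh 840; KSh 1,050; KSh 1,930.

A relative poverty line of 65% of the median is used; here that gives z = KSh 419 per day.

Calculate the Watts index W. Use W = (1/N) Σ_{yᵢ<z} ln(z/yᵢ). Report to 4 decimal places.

Below the line: KSh 100, KSh 170 (q = 2 of N = 6).
Log shortfalls: ln(419/100) = 1.4327; ln(419/170) = 0.9021.
W = 2.334773 / 6 = 0.3891.

0.3891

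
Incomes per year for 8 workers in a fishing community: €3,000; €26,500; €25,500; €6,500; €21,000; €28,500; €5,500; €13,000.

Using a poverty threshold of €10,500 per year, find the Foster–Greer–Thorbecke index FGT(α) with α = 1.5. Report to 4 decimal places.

Below the line: €3,000, €5,500, €6,500 (q = 3 of N = 8).
Shortfall ratios: (10500−3000)/10500 = 0.7143; (10500−5500)/10500 = 0.4762; (10500−6500)/10500 = 0.3810.
Raised to α = 1.5: 0.60368; 0.32860; 0.23513.
Sum = 1.167413; FGT(1.5) = 1.167413 / 8 = 0.1459.

0.1459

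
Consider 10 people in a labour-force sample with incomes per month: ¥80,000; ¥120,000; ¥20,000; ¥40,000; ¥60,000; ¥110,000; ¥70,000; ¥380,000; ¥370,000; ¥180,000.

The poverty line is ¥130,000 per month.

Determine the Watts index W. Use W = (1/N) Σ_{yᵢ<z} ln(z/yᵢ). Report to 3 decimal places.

Incomes under z: ¥20,000, ¥40,000, ¥60,000, ¥70,000, ¥80,000, ¥110,000, ¥120,000 (q = 7 of N = 10).
Log shortfalls: ln(130000/20000) = 1.8718; ln(130000/40000) = 1.1787; ln(130000/60000) = 0.7732; ln(130000/70000) = 0.6190; ln(130000/80000) = 0.4855; ln(130000/110000) = 0.1671; ln(130000/120000) = 0.0800.
W = 5.175291 / 10 = 0.518.

0.518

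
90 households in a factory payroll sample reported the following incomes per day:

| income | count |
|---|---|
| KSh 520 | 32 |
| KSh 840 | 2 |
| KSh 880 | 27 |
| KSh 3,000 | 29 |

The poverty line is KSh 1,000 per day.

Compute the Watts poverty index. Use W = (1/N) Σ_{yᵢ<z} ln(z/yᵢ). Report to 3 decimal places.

0.275

Incomes under z: 32×KSh 520, 2×KSh 840, 27×KSh 880 (q = 61 of N = 90).
ln(z/y) terms: ln(1000/520) = 0.6539 (×32); ln(1000/840) = 0.1744 (×2); ln(1000/880) = 0.1278 (×27).
W = 24.725855 / 90 = 0.275.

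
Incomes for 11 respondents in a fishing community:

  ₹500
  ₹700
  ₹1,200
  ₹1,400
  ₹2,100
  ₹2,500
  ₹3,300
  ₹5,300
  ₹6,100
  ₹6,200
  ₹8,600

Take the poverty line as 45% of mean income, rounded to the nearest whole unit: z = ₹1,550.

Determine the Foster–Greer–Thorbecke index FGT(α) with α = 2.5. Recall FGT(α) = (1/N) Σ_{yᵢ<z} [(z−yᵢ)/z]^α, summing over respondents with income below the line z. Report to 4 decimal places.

Below z: ₹500, ₹700, ₹1,200, ₹1,400 (q = 4 of N = 11).
Normalized shortfalls: (1550−500)/1550 = 0.6774; (1550−700)/1550 = 0.5484; (1550−1200)/1550 = 0.2258; (1550−1400)/1550 = 0.0968.
Raised to α = 2.5: 0.37770; 0.22270; 0.02423; 0.00291.
Sum = 0.627539; FGT(2.5) = 0.627539 / 11 = 0.0570.

0.0570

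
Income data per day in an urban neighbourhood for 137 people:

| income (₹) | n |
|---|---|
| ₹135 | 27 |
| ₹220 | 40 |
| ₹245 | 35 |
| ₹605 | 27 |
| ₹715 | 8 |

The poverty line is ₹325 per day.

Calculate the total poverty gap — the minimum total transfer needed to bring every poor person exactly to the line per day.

₹12,130

Below the line: 27×₹135, 40×₹220, 35×₹245 (q = 102 of N = 137).
Individual gaps: 27×(325−135) = 5130; 40×(325−220) = 4200; 35×(325−245) = 2800.
Aggregate gap = ₹12,130.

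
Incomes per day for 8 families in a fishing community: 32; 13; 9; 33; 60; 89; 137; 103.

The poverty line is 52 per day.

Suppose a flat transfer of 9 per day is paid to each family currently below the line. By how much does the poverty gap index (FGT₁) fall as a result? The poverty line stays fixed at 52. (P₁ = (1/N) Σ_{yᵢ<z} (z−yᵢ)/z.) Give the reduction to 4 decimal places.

0.0865

Before: below the line — 9, 13, 32, 33; poverty gap index (FGT₁) = 0.290865.
After the 9 transfer: below the line — 18, 22, 41, 42; poverty gap index (FGT₁) = 0.204327.
Reduction = 0.290865 − 0.204327 = 0.0865.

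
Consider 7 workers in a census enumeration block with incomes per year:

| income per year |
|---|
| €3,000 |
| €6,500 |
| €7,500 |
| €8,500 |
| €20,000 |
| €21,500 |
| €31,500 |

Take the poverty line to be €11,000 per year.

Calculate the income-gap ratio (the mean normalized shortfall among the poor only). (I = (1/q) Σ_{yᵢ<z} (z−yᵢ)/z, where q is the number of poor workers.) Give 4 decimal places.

Poor units: €3,000, €6,500, €7,500, €8,500 (q = 4 of N = 7).
Relative gaps: 0.7273, 0.4091, 0.3182, 0.2273; sum = 1.681818.
I averages over the q = 4 poor units only: 1.681818 / 4 = 0.4205.

0.4205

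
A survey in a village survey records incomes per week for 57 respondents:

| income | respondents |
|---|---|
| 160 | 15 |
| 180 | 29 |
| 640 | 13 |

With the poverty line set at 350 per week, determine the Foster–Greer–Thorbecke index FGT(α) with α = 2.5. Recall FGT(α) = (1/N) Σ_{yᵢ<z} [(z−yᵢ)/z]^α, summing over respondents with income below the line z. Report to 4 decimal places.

0.1408

Below the line: 15×160, 29×180 (q = 44 of N = 57).
Relative gaps: (350−160)/350 = 0.5429 (×15); (350−180)/350 = 0.4857 (×29).
Raised to α = 2.5: 0.21713 (×15); 0.16442 (×29).
Sum = 8.025059; FGT(2.5) = 8.025059 / 57 = 0.1408.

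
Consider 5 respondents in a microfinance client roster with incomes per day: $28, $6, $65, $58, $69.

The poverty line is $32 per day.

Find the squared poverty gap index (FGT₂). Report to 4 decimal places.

Below the line: $6, $28 (q = 2 of N = 5).
Normalized shortfalls: (32−6)/32 = 0.8125; (32−28)/32 = 0.1250.
Squared: 0.6602; 0.0156.
Sum = 0.675781; P₂ = 0.675781 / 5 = 0.1352.

0.1352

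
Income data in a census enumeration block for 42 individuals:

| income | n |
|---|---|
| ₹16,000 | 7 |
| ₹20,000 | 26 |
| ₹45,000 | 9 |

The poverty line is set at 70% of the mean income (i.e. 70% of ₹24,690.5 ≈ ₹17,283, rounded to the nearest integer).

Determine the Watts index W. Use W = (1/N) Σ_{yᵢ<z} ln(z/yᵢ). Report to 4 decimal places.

Below the line: 7×₹16,000 (q = 7 of N = 42).
Log gaps: ln(17283/16000) = 0.0771 (×7).
W = 0.539942 / 42 = 0.0129.

0.0129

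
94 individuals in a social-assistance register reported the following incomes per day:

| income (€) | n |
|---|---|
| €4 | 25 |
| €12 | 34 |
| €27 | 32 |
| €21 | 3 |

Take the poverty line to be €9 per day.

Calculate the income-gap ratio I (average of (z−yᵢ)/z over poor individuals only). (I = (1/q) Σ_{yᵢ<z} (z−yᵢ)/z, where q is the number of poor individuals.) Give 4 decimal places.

Incomes under z: 25×€4 (q = 25 of N = 94).
Shortfall ratios (z−y)/z: 0.5556 (×25); sum = 13.888889.
I averages over the q = 25 poor units only: 13.888889 / 25 = 0.5556.

0.5556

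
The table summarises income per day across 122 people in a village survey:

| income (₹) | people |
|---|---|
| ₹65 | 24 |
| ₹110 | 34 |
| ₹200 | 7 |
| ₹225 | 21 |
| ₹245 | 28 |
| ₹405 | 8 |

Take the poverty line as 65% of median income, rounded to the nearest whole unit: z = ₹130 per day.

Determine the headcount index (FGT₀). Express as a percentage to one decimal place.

58 of the 122 people have income below ₹130.
H = 58/122 = 47.5%.

47.5%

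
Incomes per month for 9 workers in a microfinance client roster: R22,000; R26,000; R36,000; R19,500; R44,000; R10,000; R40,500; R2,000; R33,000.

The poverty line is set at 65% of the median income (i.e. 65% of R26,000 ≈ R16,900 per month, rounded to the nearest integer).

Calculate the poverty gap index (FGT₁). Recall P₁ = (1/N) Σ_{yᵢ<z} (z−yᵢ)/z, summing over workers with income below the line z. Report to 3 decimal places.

Below z: R2,000, R10,000 (q = 2 of N = 9).
Normalized shortfalls: (16900−2000)/16900 = 0.8817; (16900−10000)/16900 = 0.4083.
Sum of shortfalls = 1.289941; P₁ averages over all N: 1.289941 / 9 = 0.143.

0.143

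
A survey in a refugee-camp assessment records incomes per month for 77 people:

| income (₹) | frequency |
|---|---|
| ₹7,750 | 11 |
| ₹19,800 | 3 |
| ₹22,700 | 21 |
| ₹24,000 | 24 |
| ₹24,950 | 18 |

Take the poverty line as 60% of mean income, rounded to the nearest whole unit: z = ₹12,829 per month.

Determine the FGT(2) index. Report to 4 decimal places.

0.0224

Incomes under z: 11×₹7,750 (q = 11 of N = 77).
Gap ratios (z−y)/z: (12829−7750)/12829 = 0.3959 (×11).
Squared: 0.1567 (×11).
Sum = 1.724104; P₂ = 1.724104 / 77 = 0.0224.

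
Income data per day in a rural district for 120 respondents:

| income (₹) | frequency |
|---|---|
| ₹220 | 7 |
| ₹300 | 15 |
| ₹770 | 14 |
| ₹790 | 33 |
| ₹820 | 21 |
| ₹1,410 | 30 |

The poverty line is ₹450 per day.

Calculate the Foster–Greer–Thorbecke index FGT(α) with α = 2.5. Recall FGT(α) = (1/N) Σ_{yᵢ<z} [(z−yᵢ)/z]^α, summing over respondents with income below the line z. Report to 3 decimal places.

Below z: 7×₹220, 15×₹300 (q = 22 of N = 120).
Shortfall ratios: (450−220)/450 = 0.5111 (×7); (450−300)/450 = 0.3333 (×15).
Raised to α = 2.5: 0.18676 (×7); 0.06415 (×15).
Sum = 2.269584; FGT(2.5) = 2.269584 / 120 = 0.019.

0.019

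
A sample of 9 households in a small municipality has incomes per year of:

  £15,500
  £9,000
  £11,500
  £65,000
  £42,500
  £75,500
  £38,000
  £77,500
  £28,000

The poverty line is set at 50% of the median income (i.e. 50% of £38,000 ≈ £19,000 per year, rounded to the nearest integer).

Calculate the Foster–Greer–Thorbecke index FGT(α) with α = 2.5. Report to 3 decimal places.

Poor units: £9,000, £11,500, £15,500 (q = 3 of N = 9).
Gap ratios (z−y)/z: (19000−9000)/19000 = 0.5263; (19000−11500)/19000 = 0.3947; (19000−15500)/19000 = 0.1842.
Raised to α = 2.5: 0.20096; 0.09790; 0.01456.
Sum = 0.313424; FGT(2.5) = 0.313424 / 9 = 0.035.

0.035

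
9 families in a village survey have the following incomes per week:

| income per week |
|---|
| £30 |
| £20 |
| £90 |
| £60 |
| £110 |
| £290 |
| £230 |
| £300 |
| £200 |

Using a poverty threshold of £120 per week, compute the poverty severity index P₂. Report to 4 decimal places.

Poor units: £20, £30, £60, £90, £110 (q = 5 of N = 9).
Relative gaps: (120−20)/120 = 0.8333; (120−30)/120 = 0.7500; (120−60)/120 = 0.5000; (120−90)/120 = 0.2500; (120−110)/120 = 0.0833.
Squared: 0.6944; 0.5625; 0.2500; 0.0625; 0.0069.
Sum = 1.576389; P₂ = 1.576389 / 9 = 0.1752.

0.1752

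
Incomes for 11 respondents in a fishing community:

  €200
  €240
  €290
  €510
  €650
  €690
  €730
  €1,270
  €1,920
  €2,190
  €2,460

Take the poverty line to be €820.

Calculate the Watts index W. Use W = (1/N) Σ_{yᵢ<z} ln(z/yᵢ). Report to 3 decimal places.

0.425

Below z: €200, €240, €290, €510, €650, €690, €730 (q = 7 of N = 11).
ln(z/y) terms: ln(820/200) = 1.4110; ln(820/240) = 1.2287; ln(820/290) = 1.0394; ln(820/510) = 0.4749; ln(820/650) = 0.2323; ln(820/690) = 0.1726; ln(820/730) = 0.1163.
W = 4.675174 / 11 = 0.425.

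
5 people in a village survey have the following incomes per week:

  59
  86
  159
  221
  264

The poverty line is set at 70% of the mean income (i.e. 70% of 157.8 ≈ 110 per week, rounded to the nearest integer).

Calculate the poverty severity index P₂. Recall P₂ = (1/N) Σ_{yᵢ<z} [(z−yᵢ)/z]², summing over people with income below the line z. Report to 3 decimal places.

0.053

Poor units: 59, 86 (q = 2 of N = 5).
Shortfall ratios: (110−59)/110 = 0.4636; (110−86)/110 = 0.2182.
Squared: 0.2150; 0.0476.
Sum = 0.262562; P₂ = 0.262562 / 5 = 0.053.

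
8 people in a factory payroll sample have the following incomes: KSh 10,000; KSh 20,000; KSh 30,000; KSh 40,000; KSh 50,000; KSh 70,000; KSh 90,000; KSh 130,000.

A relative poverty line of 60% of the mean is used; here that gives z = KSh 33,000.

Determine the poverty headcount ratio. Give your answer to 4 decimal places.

3 of the 8 people have income below KSh 33,000.
H = 3/8 = 0.3750.

0.3750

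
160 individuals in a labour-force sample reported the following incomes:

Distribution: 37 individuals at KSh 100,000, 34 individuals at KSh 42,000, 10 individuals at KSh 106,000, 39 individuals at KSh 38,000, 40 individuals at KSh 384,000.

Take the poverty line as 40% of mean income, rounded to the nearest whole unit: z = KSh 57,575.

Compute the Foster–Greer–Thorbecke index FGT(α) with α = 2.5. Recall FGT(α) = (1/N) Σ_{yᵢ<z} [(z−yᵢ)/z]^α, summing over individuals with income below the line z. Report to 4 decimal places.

Below the line: 39×KSh 38,000, 34×KSh 42,000 (q = 73 of N = 160).
Gap ratios (z−y)/z: (57575−38000)/57575 = 0.3400 (×39); (57575−42000)/57575 = 0.2705 (×34).
Raised to α = 2.5: 0.06740 (×39); 0.03806 (×34).
Sum = 3.922748; FGT(2.5) = 3.922748 / 160 = 0.0245.

0.0245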